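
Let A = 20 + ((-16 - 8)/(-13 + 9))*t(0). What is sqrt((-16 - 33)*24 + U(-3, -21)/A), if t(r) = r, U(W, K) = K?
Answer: I*sqrt(117705)/10 ≈ 34.308*I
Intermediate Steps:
A = 20 (A = 20 + ((-16 - 8)/(-13 + 9))*0 = 20 - 24/(-4)*0 = 20 - 24*(-1/4)*0 = 20 + 6*0 = 20 + 0 = 20)
sqrt((-16 - 33)*24 + U(-3, -21)/A) = sqrt((-16 - 33)*24 - 21/20) = sqrt(-49*24 - 21*1/20) = sqrt(-1176 - 21/20) = sqrt(-23541/20) = I*sqrt(117705)/10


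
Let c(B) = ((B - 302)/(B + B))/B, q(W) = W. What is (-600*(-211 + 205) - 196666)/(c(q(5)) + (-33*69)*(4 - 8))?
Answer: -9653300/455103 ≈ -21.211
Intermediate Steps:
c(B) = (-302 + B)/(2*B²) (c(B) = ((-302 + B)/((2*B)))/B = ((-302 + B)*(1/(2*B)))/B = ((-302 + B)/(2*B))/B = (-302 + B)/(2*B²))
(-600*(-211 + 205) - 196666)/(c(q(5)) + (-33*69)*(4 - 8)) = (-600*(-211 + 205) - 196666)/((½)*(-302 + 5)/5² + (-33*69)*(4 - 8)) = (-600*(-6) - 196666)/((½)*(1/25)*(-297) - 2277*(-4)) = (3600 - 196666)/(-297/50 + 9108) = -193066/455103/50 = -193066*50/455103 = -9653300/455103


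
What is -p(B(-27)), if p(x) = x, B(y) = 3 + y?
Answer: 24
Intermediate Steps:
-p(B(-27)) = -(3 - 27) = -1*(-24) = 24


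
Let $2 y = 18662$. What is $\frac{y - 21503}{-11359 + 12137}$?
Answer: $- \frac{6086}{389} \approx -15.645$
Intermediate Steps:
$y = 9331$ ($y = \frac{1}{2} \cdot 18662 = 9331$)
$\frac{y - 21503}{-11359 + 12137} = \frac{9331 - 21503}{-11359 + 12137} = - \frac{12172}{778} = \left(-12172\right) \frac{1}{778} = - \frac{6086}{389}$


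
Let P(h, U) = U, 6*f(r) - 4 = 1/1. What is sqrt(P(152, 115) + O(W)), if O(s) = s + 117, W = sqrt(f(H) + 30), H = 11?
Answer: sqrt(8352 + 6*sqrt(1110))/6 ≈ 15.413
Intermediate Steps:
f(r) = 5/6 (f(r) = 2/3 + (1/6)/1 = 2/3 + (1/6)*1 = 2/3 + 1/6 = 5/6)
W = sqrt(1110)/6 (W = sqrt(5/6 + 30) = sqrt(185/6) = sqrt(1110)/6 ≈ 5.5528)
O(s) = 117 + s
sqrt(P(152, 115) + O(W)) = sqrt(115 + (117 + sqrt(1110)/6)) = sqrt(232 + sqrt(1110)/6)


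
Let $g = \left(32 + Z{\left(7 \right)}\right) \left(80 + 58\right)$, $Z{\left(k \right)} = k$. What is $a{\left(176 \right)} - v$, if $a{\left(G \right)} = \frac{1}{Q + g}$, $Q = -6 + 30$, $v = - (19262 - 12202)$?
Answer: $\frac{38166361}{5406} \approx 7060.0$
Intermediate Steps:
$v = -7060$ ($v = \left(-1\right) 7060 = -7060$)
$g = 5382$ ($g = \left(32 + 7\right) \left(80 + 58\right) = 39 \cdot 138 = 5382$)
$Q = 24$
$a{\left(G \right)} = \frac{1}{5406}$ ($a{\left(G \right)} = \frac{1}{24 + 5382} = \frac{1}{5406}$)
$a{\left(176 \right)} - v = \frac{1}{5406} - -7060 = \frac{1}{5406} + 7060 = \frac{38166361}{5406}$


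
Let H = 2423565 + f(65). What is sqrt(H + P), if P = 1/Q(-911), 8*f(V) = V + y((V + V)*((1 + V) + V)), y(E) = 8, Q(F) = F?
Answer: sqrt(32182000967730)/3644 ≈ 1556.8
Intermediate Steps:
f(V) = 1 + V/8 (f(V) = (V + 8)/8 = (8 + V)/8 = 1 + V/8)
P = -1/911 (P = 1/(-911) = -1/911 ≈ -0.0010977)
H = 19388593/8 (H = 2423565 + (1 + (1/8)*65) = 2423565 + (1 + 65/8) = 2423565 + 73/8 = 19388593/8 ≈ 2.4236e+6)
sqrt(H + P) = sqrt(19388593/8 - 1/911) = sqrt(17663008215/7288) = sqrt(32182000967730)/3644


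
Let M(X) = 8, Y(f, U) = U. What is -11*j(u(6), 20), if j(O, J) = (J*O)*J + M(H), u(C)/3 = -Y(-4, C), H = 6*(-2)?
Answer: 79112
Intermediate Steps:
H = -12
u(C) = -3*C (u(C) = 3*(-C) = -3*C)
j(O, J) = 8 + O*J² (j(O, J) = (J*O)*J + 8 = O*J² + 8 = 8 + O*J²)
-11*j(u(6), 20) = -11*(8 - 3*6*20²) = -11*(8 - 18*400) = -11*(8 - 7200) = -11*(-7192) = 79112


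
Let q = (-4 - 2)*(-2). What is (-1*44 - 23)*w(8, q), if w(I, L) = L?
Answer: -804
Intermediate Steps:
q = 12 (q = -6*(-2) = 12)
(-1*44 - 23)*w(8, q) = (-1*44 - 23)*12 = (-44 - 23)*12 = -67*12 = -804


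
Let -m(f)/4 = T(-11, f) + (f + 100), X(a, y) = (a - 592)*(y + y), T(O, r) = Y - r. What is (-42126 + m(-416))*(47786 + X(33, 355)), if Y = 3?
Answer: 14850185952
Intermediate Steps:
T(O, r) = 3 - r
X(a, y) = 2*y*(-592 + a) (X(a, y) = (-592 + a)*(2*y) = 2*y*(-592 + a))
m(f) = -412 (m(f) = -4*((3 - f) + (f + 100)) = -4*((3 - f) + (100 + f)) = -4*103 = -412)
(-42126 + m(-416))*(47786 + X(33, 355)) = (-42126 - 412)*(47786 + 2*355*(-592 + 33)) = -42538*(47786 + 2*355*(-559)) = -42538*(47786 - 396890) = -42538*(-349104) = 14850185952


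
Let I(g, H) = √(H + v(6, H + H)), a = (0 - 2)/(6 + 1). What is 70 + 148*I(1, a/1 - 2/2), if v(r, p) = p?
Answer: 70 + 444*I*√21/7 ≈ 70.0 + 290.67*I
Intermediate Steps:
a = -2/7 ≈ -0.28571
I(g, H) = √3*√H (I(g, H) = √(H + (H + H)) = √(H + 2*H) = √(3*H) = √3*√H)
70 + 148*I(1, a/1 - 2/2) = 70 + 148*(√3*√(-2/7/1 - 2/2)) = 70 + 148*(√3*√(-2/7*1 - 2*½)) = 70 + 148*(√3*√(-2/7 - 1)) = 70 + 148*(√3*√(-9/7)) = 70 + 148*(√3*(3*I*√7/7)) = 70 + 148*(3*I*√21/7) = 70 + 444*I*√21/7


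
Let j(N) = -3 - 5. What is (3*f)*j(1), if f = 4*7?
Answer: -672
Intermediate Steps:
j(N) = -8
f = 28
(3*f)*j(1) = (3*28)*(-8) = 84*(-8) = -672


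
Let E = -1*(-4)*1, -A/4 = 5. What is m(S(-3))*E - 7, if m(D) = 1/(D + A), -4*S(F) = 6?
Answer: -309/43 ≈ -7.1860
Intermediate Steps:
A = -20 (A = -4*5 = -20)
S(F) = -3/2 (S(F) = -¼*6 = -3/2)
E = 4 (E = 4*1 = 4)
m(D) = 1/(-20 + D) (m(D) = 1/(D - 20) = 1/(-20 + D))
m(S(-3))*E - 7 = 4/(-20 - 3/2) - 7 = 4/(-43/2) - 7 = -2/43*4 - 7 = -8/43 - 7 = -309/43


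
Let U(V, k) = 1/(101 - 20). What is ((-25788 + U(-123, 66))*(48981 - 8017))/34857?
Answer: -85566709228/2823417 ≈ -30306.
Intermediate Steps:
U(V, k) = 1/81
((-25788 + U(-123, 66))*(48981 - 8017))/34857 = ((-25788 + 1/81)*(48981 - 8017))/34857 = -2088827/81*40964*(1/34857) = -85566709228/81*1/34857 = -85566709228/2823417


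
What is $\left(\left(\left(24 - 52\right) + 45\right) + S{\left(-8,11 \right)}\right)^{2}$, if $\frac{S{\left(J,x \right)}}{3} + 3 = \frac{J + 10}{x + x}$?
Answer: $\frac{8281}{121} \approx 68.438$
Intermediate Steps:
$S{\left(J,x \right)} = -9 + \frac{3 \left(10 + J\right)}{2 x}$ ($S{\left(J,x \right)} = -9 + 3 \frac{J + 10}{x + x} = -9 + 3 \frac{10 + J}{2 x} = -9 + \frac{3 \left(10 + J\right)}{2 x}$)
$\left(\left(\left(24 - 52\right) + 45\right) + S{\left(-8,11 \right)}\right)^{2} = \left(\left(\left(24 - 52\right) + 45\right) + \frac{3 \left(10 - 8 - 66\right)}{2 \cdot 11}\right)^{2} = \left(\left(-28 + 45\right) + \frac{3}{2} \cdot \frac{1}{11} \left(10 - 8 - 66\right)\right)^{2} = \left(17 + \frac{3}{2} \cdot \frac{1}{11} \left(-64\right)\right)^{2} = \left(17 - \frac{96}{11}\right)^{2} = \left(\frac{91}{11}\right)^{2} = \frac{8281}{121}$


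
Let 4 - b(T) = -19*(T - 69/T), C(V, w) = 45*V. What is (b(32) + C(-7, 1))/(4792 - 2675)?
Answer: 8193/67744 ≈ 0.12094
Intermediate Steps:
b(T) = 4 - 1311/T + 19*T (b(T) = 4 - (-19)*(T - 69/T) = 4 - (-19*T + 1311/T) = 4 + (-1311/T + 19*T) = 4 - 1311/T + 19*T)
(b(32) + C(-7, 1))/(4792 - 2675) = ((4 - 1311/32 + 19*32) + 45*(-7))/(4792 - 2675) = ((4 - 1311*1/32 + 608) - 315)/2117 = ((4 - 1311/32 + 608) - 315)*(1/2117) = (18273/32 - 315)*(1/2117) = (8193/32)*(1/2117) = 8193/67744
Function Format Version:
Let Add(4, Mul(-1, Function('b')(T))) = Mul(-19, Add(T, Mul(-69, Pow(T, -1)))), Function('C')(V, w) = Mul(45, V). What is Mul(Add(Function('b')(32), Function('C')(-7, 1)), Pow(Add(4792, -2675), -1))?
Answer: Rational(8193, 67744) ≈ 0.12094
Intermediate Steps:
Function('b')(T) = Add(4, Mul(-1311, Pow(T, -1)), Mul(19, T)) (Function('b')(T) = Add(4, Mul(-1, Mul(-19, Add(T, Mul(-69, Pow(T, -1)))))) = Add(4, Mul(-1, Add(Mul(-19, T), Mul(1311, Pow(T, -1))))) = Add(4, Add(Mul(-1311, Pow(T, -1)), Mul(19, T))) = Add(4, Mul(-1311, Pow(T, -1)), Mul(19, T)))
Mul(Add(Function('b')(32), Function('C')(-7, 1)), Pow(Add(4792, -2675), -1)) = Mul(Add(Add(4, Mul(-1311, Pow(32, -1)), Mul(19, 32)), Mul(45, -7)), Pow(Add(4792, -2675), -1)) = Mul(Add(Add(4, Mul(-1311, Rational(1, 32)), 608), -315), Pow(2117, -1)) = Mul(Add(Add(4, Rational(-1311, 32), 608), -315), Rational(1, 2117)) = Mul(Add(Rational(18273, 32), -315), Rational(1, 2117)) = Mul(Rational(8193, 32), Rational(1, 2117)) = Rational(8193, 67744)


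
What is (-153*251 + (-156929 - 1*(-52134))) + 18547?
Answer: -124651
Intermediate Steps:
(-153*251 + (-156929 - 1*(-52134))) + 18547 = (-38403 + (-156929 + 52134)) + 18547 = (-38403 - 104795) + 18547 = -143198 + 18547 = -124651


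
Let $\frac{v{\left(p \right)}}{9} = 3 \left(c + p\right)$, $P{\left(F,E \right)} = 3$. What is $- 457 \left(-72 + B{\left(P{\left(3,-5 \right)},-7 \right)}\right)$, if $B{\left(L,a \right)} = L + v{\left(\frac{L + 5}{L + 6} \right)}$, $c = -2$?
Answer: $45243$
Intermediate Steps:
$v{\left(p \right)} = -54 + 27 p$ ($v{\left(p \right)} = 9 \cdot 3 \left(-2 + p\right) = 9 \left(-6 + 3 p\right) = -54 + 27 p$)
$B{\left(L,a \right)} = -54 + L + \frac{27 \left(5 + L\right)}{6 + L}$ ($B{\left(L,a \right)} = L + \left(-54 + 27 \frac{L + 5}{L + 6}\right) = L + \left(-54 + 27 \frac{5 + L}{6 + L}\right) = L + \left(-54 + \frac{27 \left(5 + L\right)}{6 + L}\right) = -54 + L + \frac{27 \left(5 + L\right)}{6 + L}$)
$- 457 \left(-72 + B{\left(P{\left(3,-5 \right)},-7 \right)}\right) = - 457 \left(-72 + \frac{-189 + 3^{2} - 63}{6 + 3}\right) = - 457 \left(-72 + \frac{-189 + 9 - 63}{9}\right) = - 457 \left(-72 + \frac{1}{9} \left(-243\right)\right) = - 457 \left(-72 - 27\right) = \left(-457\right) \left(-99\right) = 45243$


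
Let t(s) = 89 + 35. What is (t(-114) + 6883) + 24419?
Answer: 31426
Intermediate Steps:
t(s) = 124
(t(-114) + 6883) + 24419 = (124 + 6883) + 24419 = 7007 + 24419 = 31426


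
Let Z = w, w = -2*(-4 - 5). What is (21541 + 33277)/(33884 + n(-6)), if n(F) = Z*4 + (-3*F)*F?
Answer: 27409/16924 ≈ 1.6195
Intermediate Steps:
w = 18 (w = -2*(-9) = 18)
Z = 18
n(F) = 72 - 3*F**2 (n(F) = 18*4 + (-3*F)*F = 72 - 3*F**2)
(21541 + 33277)/(33884 + n(-6)) = (21541 + 33277)/(33884 + (72 - 3*(-6)**2)) = 54818/(33884 + (72 - 3*36)) = 54818/(33884 + (72 - 108)) = 54818/(33884 - 36) = 54818/33848 = 54818*(1/33848) = 27409/16924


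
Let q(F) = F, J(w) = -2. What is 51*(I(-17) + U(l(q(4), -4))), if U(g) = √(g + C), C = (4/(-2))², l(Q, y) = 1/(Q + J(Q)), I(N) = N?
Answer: -867 + 153*√2/2 ≈ -758.81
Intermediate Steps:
l(Q, y) = 1/(-2 + Q) (l(Q, y) = 1/(Q - 2) = 1/(-2 + Q))
C = 4 (C = (4*(-½))² = (-2)² = 4)
U(g) = √(4 + g) (U(g) = √(g + 4) = √(4 + g))
51*(I(-17) + U(l(q(4), -4))) = 51*(-17 + √(4 + 1/(-2 + 4))) = 51*(-17 + √(4 + 1/2)) = 51*(-17 + √(4 + ½)) = 51*(-17 + √(9/2)) = 51*(-17 + 3*√2/2) = -867 + 153*√2/2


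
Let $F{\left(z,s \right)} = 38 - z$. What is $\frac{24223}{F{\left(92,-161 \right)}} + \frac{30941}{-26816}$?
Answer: $- \frac{325617391}{724032} \approx -449.73$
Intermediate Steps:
$\frac{24223}{F{\left(92,-161 \right)}} + \frac{30941}{-26816} = \frac{24223}{38 - 92} + \frac{30941}{-26816} = \frac{24223}{38 - 92} + 30941 \left(- \frac{1}{26816}\right) = \frac{24223}{-54} - \frac{30941}{26816} = 24223 \left(- \frac{1}{54}\right) - \frac{30941}{26816} = - \frac{24223}{54} - \frac{30941}{26816} = - \frac{325617391}{724032}$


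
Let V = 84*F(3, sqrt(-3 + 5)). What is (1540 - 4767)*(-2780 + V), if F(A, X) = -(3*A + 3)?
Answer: 12223876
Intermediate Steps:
F(A, X) = -3 - 3*A (F(A, X) = -(3 + 3*A) = -3 - 3*A)
V = -1008 (V = 84*(-3 - 3*3) = 84*(-3 - 9) = 84*(-12) = -1008)
(1540 - 4767)*(-2780 + V) = (1540 - 4767)*(-2780 - 1008) = -3227*(-3788) = 12223876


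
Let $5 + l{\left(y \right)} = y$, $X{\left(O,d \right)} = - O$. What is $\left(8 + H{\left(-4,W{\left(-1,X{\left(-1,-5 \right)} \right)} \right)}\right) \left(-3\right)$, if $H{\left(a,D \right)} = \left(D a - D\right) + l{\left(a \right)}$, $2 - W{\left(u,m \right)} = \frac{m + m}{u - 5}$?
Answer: $38$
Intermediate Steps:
$l{\left(y \right)} = -5 + y$
$W{\left(u,m \right)} = 2 - \frac{2 m}{-5 + u}$ ($W{\left(u,m \right)} = 2 - \frac{m + m}{u - 5} = 2 - \frac{2 m}{-5 + u}$)
$H{\left(a,D \right)} = -5 + a - D + D a$ ($H{\left(a,D \right)} = \left(D a - D\right) + \left(-5 + a\right) = \left(- D + D a\right) + \left(-5 + a\right) = -5 + a - D + D a$)
$\left(8 + H{\left(-4,W{\left(-1,X{\left(-1,-5 \right)} \right)} \right)}\right) \left(-3\right) = \left(8 - \left(9 - \frac{2 \left(-5 - 1 - \left(-1\right) \left(-1\right)\right)}{-5 - 1} \left(-4\right) + \frac{2 \left(-5 - 1 - \left(-1\right) \left(-1\right)\right)}{-5 - 1}\right)\right) \left(-3\right) = \left(8 - \left(9 - \frac{2 \left(-5 - 1 - 1\right)}{-6} \left(-4\right) + \frac{2 \left(-5 - 1 - 1\right)}{-6}\right)\right) \left(-3\right) = \left(8 - \left(9 - 2 \left(- \frac{1}{6}\right) \left(-5 - 1 - 1\right) \left(-4\right) + 2 \left(- \frac{1}{6}\right) \left(-5 - 1 - 1\right)\right)\right) \left(-3\right) = \left(8 - \left(9 - 2 \left(- \frac{1}{6}\right) \left(-7\right) \left(-4\right) + 2 \left(- \frac{1}{6}\right) \left(-7\right)\right)\right) \left(-3\right) = \left(8 - \frac{62}{3}\right) \left(-3\right) = \left(- \frac{38}{3}\right) \left(-3\right) = 38$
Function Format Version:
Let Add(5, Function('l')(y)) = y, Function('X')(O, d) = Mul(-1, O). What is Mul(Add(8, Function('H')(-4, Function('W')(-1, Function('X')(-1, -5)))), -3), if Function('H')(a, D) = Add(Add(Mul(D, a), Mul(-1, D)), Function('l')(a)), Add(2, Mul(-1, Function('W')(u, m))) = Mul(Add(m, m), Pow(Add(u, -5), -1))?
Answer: 38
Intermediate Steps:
Function('l')(y) = Add(-5, y)
Function('W')(u, m) = Add(2, Mul(-2, m, Pow(Add(-5, u), -1))) (Function('W')(u, m) = Add(2, Mul(-1, Mul(Add(m, m), Pow(Add(u, -5), -1)))) = Add(2, Mul(-1, Mul(Mul(2, m), Pow(Add(-5, u), -1)))) = Add(2, Mul(-1, Mul(2, m, Pow(Add(-5, u), -1)))) = Add(2, Mul(-2, m, Pow(Add(-5, u), -1))))
Function('H')(a, D) = Add(-5, a, Mul(-1, D), Mul(D, a)) (Function('H')(a, D) = Add(Add(Mul(D, a), Mul(-1, D)), Add(-5, a)) = Add(Add(Mul(-1, D), Mul(D, a)), Add(-5, a)) = Add(-5, a, Mul(-1, D), Mul(D, a)))
Mul(Add(8, Function('H')(-4, Function('W')(-1, Function('X')(-1, -5)))), -3) = Mul(Add(8, Add(-5, -4, Mul(-1, Mul(2, Pow(Add(-5, -1), -1), Add(-5, -1, Mul(-1, Mul(-1, -1))))), Mul(Mul(2, Pow(Add(-5, -1), -1), Add(-5, -1, Mul(-1, Mul(-1, -1)))), -4))), -3) = Mul(Add(8, Add(-5, -4, Mul(-1, Mul(2, Pow(-6, -1), Add(-5, -1, Mul(-1, 1)))), Mul(Mul(2, Pow(-6, -1), Add(-5, -1, Mul(-1, 1))), -4))), -3) = Mul(Add(8, Add(-5, -4, Mul(-1, Mul(2, Rational(-1, 6), Add(-5, -1, -1))), Mul(Mul(2, Rational(-1, 6), Add(-5, -1, -1)), -4))), -3) = Mul(Add(8, Add(-5, -4, Mul(-1, Mul(2, Rational(-1, 6), -7)), Mul(Mul(2, Rational(-1, 6), -7), -4))), -3) = Mul(Add(8, Add(-5, -4, Mul(-1, Rational(7, 3)), Mul(Rational(7, 3), -4))), -3) = Mul(Add(8, Add(-5, -4, Rational(-7, 3), Rational(-28, 3))), -3) = Mul(Add(8, Rational(-62, 3)), -3) = Mul(Rational(-38, 3), -3) = 38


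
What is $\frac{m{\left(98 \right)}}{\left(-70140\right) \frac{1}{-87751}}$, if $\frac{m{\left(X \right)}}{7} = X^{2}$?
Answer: $\frac{210690151}{2505} \approx 84108.0$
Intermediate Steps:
$m{\left(X \right)} = 7 X^{2}$
$\frac{m{\left(98 \right)}}{\left(-70140\right) \frac{1}{-87751}} = \frac{7 \cdot 98^{2}}{\left(-70140\right) \frac{1}{-87751}} = \frac{7 \cdot 9604}{\left(-70140\right) \left(- \frac{1}{87751}\right)} = \frac{67228}{\frac{70140}{87751}} = 67228 \cdot \frac{87751}{70140} = \frac{210690151}{2505}$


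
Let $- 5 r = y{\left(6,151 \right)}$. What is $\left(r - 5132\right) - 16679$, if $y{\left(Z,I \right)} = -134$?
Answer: $- \frac{108921}{5} \approx -21784.0$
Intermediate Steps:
$r = \frac{134}{5}$ ($r = \left(- \frac{1}{5}\right) \left(-134\right) = \frac{134}{5} \approx 26.8$)
$\left(r - 5132\right) - 16679 = \left(\frac{134}{5} - 5132\right) - 16679 = - \frac{25526}{5} - 16679 = - \frac{108921}{5}$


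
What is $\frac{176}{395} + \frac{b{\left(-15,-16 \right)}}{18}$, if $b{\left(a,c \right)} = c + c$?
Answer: $- \frac{4736}{3555} \approx -1.3322$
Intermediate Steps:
$b{\left(a,c \right)} = 2 c$
$\frac{176}{395} + \frac{b{\left(-15,-16 \right)}}{18} = \frac{176}{395} + \frac{2 \left(-16\right)}{18} = 176 \cdot \frac{1}{395} - \frac{16}{9} = \frac{176}{395} - \frac{16}{9} = - \frac{4736}{3555}$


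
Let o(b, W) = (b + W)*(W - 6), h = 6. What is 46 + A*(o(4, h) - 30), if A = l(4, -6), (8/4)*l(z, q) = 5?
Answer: -29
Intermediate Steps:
l(z, q) = 5/2 (l(z, q) = (½)*5 = 5/2)
A = 5/2 ≈ 2.5000
o(b, W) = (-6 + W)*(W + b) (o(b, W) = (W + b)*(-6 + W) = (-6 + W)*(W + b))
46 + A*(o(4, h) - 30) = 46 + 5*((6² - 6*6 - 6*4 + 6*4) - 30)/2 = 46 + 5*((36 - 36 - 24 + 24) - 30)/2 = 46 + 5*(0 - 30)/2 = 46 + (5/2)*(-30) = 46 - 75 = -29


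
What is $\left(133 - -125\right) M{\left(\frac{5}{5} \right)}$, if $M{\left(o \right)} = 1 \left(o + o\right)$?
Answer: $516$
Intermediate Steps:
$M{\left(o \right)} = 2 o$ ($M{\left(o \right)} = 1 \cdot 2 o = 2 o$)
$\left(133 - -125\right) M{\left(\frac{5}{5} \right)} = \left(133 - -125\right) 2 \cdot \frac{5}{5} = \left(133 + 125\right) 2 \cdot 5 \cdot \frac{1}{5} = 258 \cdot 2 \cdot 1 = 258 \cdot 2 = 516$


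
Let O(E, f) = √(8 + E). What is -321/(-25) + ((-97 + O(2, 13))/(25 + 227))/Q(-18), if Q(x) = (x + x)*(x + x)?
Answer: 104833607/8164800 + √10/326592 ≈ 12.840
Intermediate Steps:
Q(x) = 4*x² (Q(x) = (2*x)*(2*x) = 4*x²)
-321/(-25) + ((-97 + O(2, 13))/(25 + 227))/Q(-18) = -321/(-25) + ((-97 + √(8 + 2))/(25 + 227))/((4*(-18)²)) = -321*(-1/25) + ((-97 + √10)/252)/((4*324)) = 321/25 + ((-97 + √10)*(1/252))/1296 = 321/25 + (-97/252 + √10/252)*(1/1296) = 321/25 + (-97/326592 + √10/326592) = 104833607/8164800 + √10/326592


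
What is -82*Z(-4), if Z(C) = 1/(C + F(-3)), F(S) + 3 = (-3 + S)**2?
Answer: -82/29 ≈ -2.8276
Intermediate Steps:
F(S) = -3 + (-3 + S)**2
Z(C) = 1/(33 + C) (Z(C) = 1/(C + (-3 + (-3 - 3)**2)) = 1/(C + (-3 + (-6)**2)) = 1/(C + (-3 + 36)) = 1/(C + 33) = 1/(33 + C))
-82*Z(-4) = -82/(33 - 4) = -82/29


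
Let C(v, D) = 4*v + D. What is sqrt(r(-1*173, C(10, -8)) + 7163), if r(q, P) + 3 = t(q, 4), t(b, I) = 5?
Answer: sqrt(7165) ≈ 84.646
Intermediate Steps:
C(v, D) = D + 4*v
r(q, P) = 2 (r(q, P) = -3 + 5 = 2)
sqrt(r(-1*173, C(10, -8)) + 7163) = sqrt(2 + 7163) = sqrt(7165)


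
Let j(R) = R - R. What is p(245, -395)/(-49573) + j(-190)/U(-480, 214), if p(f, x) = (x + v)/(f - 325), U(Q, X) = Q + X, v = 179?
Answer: -27/495730 ≈ -5.4465e-5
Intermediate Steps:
j(R) = 0
p(f, x) = (179 + x)/(-325 + f) (p(f, x) = (x + 179)/(f - 325) = (179 + x)/(-325 + f))
p(245, -395)/(-49573) + j(-190)/U(-480, 214) = ((179 - 395)/(-325 + 245))/(-49573) + 0/(-480 + 214) = (-216/(-80))*(-1/49573) + 0/(-266) = -1/80*(-216)*(-1/49573) + 0*(-1/266) = (27/10)*(-1/49573) + 0 = -27/495730 + 0 = -27/495730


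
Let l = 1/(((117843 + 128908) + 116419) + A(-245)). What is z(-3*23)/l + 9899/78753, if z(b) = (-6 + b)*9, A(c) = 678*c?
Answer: -10475369661601/78753 ≈ -1.3302e+8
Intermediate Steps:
z(b) = -54 + 9*b
l = 1/197060 (l = 1/(((117843 + 128908) + 116419) + 678*(-245)) = 1/((246751 + 116419) - 166110) = 1/(363170 - 166110) = 1/197060 ≈ 5.0746e-6)
z(-3*23)/l + 9899/78753 = (-54 + 9*(-3*23))/(1/197060) + 9899/78753 = (-54 + 9*(-69))*197060 + 9899*(1/78753) = (-54 - 621)*197060 + 9899/78753 = -675*197060 + 9899/78753 = -133015500 + 9899/78753 = -10475369661601/78753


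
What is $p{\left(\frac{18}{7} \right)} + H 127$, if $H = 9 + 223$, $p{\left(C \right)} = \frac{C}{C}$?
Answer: $29465$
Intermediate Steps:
$p{\left(C \right)} = 1$
$H = 232$
$p{\left(\frac{18}{7} \right)} + H 127 = 1 + 232 \cdot 127 = 1 + 29464 = 29465$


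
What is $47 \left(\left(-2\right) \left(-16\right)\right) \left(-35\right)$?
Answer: $-52640$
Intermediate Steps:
$47 \left(\left(-2\right) \left(-16\right)\right) \left(-35\right) = 47 \cdot 32 \left(-35\right) = 1504 \left(-35\right) = -52640$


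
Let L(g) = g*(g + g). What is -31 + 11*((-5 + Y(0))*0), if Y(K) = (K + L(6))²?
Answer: -31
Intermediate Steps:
L(g) = 2*g² (L(g) = g*(2*g) = 2*g²)
Y(K) = (72 + K)² (Y(K) = (K + 2*6²)² = (K + 2*36)² = (K + 72)² = (72 + K)²)
-31 + 11*((-5 + Y(0))*0) = -31 + 11*((-5 + (72 + 0)²)*0) = -31 + 11*((-5 + 72²)*0) = -31 + 11*((-5 + 5184)*0) = -31 + 11*(5179*0) = -31 + 11*0 = -31 + 0 = -31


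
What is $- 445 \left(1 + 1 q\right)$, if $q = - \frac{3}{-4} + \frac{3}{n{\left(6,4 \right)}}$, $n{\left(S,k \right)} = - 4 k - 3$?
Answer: $- \frac{53845}{76} \approx -708.49$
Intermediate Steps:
$n{\left(S,k \right)} = -3 - 4 k$
$q = \frac{45}{76}$ ($q = - \frac{3}{-4} + \frac{3}{-3 - 16} = \left(-3\right) \left(- \frac{1}{4}\right) + \frac{3}{-3 - 16} = \frac{3}{4} + \frac{3}{-19} = \frac{3}{4} + 3 \left(- \frac{1}{19}\right) = \frac{3}{4} - \frac{3}{19} = \frac{45}{76} \approx 0.5921$)
$- 445 \left(1 + 1 q\right) = - 445 \left(1 + 1 \cdot \frac{45}{76}\right) = - 445 \left(1 + \frac{45}{76}\right) = \left(-445\right) \frac{121}{76} = - \frac{53845}{76}$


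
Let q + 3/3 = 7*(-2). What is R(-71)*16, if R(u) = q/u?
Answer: 240/71 ≈ 3.3803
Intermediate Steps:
q = -15 (q = -1 + 7*(-2) = -1 - 14 = -15)
R(u) = -15/u
R(-71)*16 = -15/(-71)*16 = -15*(-1/71)*16 = (15/71)*16 = 240/71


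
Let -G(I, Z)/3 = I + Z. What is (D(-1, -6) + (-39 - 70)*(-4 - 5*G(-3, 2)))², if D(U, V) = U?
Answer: 4284900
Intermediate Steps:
G(I, Z) = -3*I - 3*Z (G(I, Z) = -3*(I + Z) = -3*I - 3*Z)
(D(-1, -6) + (-39 - 70)*(-4 - 5*G(-3, 2)))² = (-1 + (-39 - 70)*(-4 - 5*(-3*(-3) - 3*2)))² = (-1 - 109*(-4 - 5*(9 - 6)))² = (-1 - 109*(-4 - 5*3))² = (-1 - 109*(-4 - 15))² = (-1 - 109*(-19))² = (-1 + 2071)² = 2070² = 4284900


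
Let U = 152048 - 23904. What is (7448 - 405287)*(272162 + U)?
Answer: -159257338734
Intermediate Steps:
U = 128144
(7448 - 405287)*(272162 + U) = (7448 - 405287)*(272162 + 128144) = -397839*400306 = -159257338734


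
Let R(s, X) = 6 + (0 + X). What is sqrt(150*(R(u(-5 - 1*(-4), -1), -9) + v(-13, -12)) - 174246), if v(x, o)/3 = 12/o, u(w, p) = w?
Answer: I*sqrt(175146) ≈ 418.5*I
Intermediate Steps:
v(x, o) = 36/o (v(x, o) = 3*(12/o) = 36/o)
R(s, X) = 6 + X
sqrt(150*(R(u(-5 - 1*(-4), -1), -9) + v(-13, -12)) - 174246) = sqrt(150*((6 - 9) + 36/(-12)) - 174246) = sqrt(150*(-3 + 36*(-1/12)) - 174246) = sqrt(150*(-3 - 3) - 174246) = sqrt(150*(-6) - 174246) = sqrt(-900 - 174246) = sqrt(-175146) = I*sqrt(175146)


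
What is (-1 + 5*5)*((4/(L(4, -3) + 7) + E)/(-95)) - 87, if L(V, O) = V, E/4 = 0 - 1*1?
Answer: -17991/209 ≈ -86.081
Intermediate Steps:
E = -4 (E = 4*(0 - 1*1) = 4*(0 - 1) = 4*(-1) = -4)
(-1 + 5*5)*((4/(L(4, -3) + 7) + E)/(-95)) - 87 = (-1 + 5*5)*((4/(4 + 7) - 4)/(-95)) - 87 = (-1 + 25)*((4/11 - 4)*(-1/95)) - 87 = 24*(((1/11)*4 - 4)*(-1/95)) - 87 = 24*((4/11 - 4)*(-1/95)) - 87 = 24*(-40/11*(-1/95)) - 87 = 24*(8/209) - 87 = 192/209 - 87 = -17991/209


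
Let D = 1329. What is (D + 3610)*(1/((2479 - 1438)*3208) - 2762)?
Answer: -45556231318565/3339528 ≈ -1.3642e+7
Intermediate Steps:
(D + 3610)*(1/((2479 - 1438)*3208) - 2762) = (1329 + 3610)*(1/((2479 - 1438)*3208) - 2762) = 4939*((1/3208)/1041 - 2762) = 4939*((1/1041)*(1/3208) - 2762) = 4939*(1/3339528 - 2762) = 4939*(-9223776335/3339528) = -45556231318565/3339528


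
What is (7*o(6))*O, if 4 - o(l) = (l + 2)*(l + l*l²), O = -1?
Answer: 12404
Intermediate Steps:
o(l) = 4 - (2 + l)*(l + l³) (o(l) = 4 - (l + 2)*(l + l*l²) = 4 - (2 + l)*(l + l³))
(7*o(6))*O = (7*(4 - 1*6² - 1*6⁴ - 2*6 - 2*6³))*(-1) = (7*(4 - 1*36 - 1*1296 - 12 - 2*216))*(-1) = (7*(4 - 36 - 1296 - 12 - 432))*(-1) = (7*(-1772))*(-1) = -12404*(-1) = 12404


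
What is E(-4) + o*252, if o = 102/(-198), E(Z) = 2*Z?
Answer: -1516/11 ≈ -137.82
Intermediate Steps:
o = -17/33 (o = 102*(-1/198) = -17/33 ≈ -0.51515)
E(-4) + o*252 = 2*(-4) - 17/33*252 = -8 - 1428/11 = -1516/11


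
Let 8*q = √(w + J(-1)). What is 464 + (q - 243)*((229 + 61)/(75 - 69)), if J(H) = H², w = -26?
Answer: -11281 + 725*I/24 ≈ -11281.0 + 30.208*I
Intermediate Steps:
q = 5*I/8 (q = √(-26 + (-1)²)/8 = √(-26 + 1)/8 = √(-25)/8 = (5*I)/8 = 5*I/8 ≈ 0.625*I)
464 + (q - 243)*((229 + 61)/(75 - 69)) = 464 + (5*I/8 - 243)*((229 + 61)/(75 - 69)) = 464 + (-243 + 5*I/8)*(290/6) = 464 + (-243 + 5*I/8)*(290*(⅙)) = 464 + (-243 + 5*I/8)*(145/3) = 464 + (-11745 + 725*I/24) = -11281 + 725*I/24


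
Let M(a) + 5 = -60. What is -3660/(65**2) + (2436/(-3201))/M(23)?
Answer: -770488/901615 ≈ -0.85456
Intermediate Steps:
M(a) = -65 (M(a) = -5 - 60 = -65)
-3660/(65**2) + (2436/(-3201))/M(23) = -3660/(65**2) + (2436/(-3201))/(-65) = -3660/4225 + (2436*(-1/3201))*(-1/65) = -3660*1/4225 - 812/1067*(-1/65) = -732/845 + 812/69355 = -770488/901615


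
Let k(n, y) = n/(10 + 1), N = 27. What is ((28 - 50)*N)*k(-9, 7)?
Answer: 486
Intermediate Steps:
k(n, y) = n/11
((28 - 50)*N)*k(-9, 7) = ((28 - 50)*27)*((1/11)*(-9)) = -22*27*(-9/11) = -594*(-9/11) = 486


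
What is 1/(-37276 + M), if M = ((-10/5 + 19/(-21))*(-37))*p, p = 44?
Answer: -21/683488 ≈ -3.0725e-5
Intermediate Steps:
M = 99308/21 (M = ((-10/5 + 19/(-21))*(-37))*44 = ((-10*⅕ + 19*(-1/21))*(-37))*44 = ((-2 - 19/21)*(-37))*44 = -61/21*(-37)*44 = (2257/21)*44 = 99308/21 ≈ 4729.0)
1/(-37276 + M) = 1/(-37276 + 99308/21) = 1/(-683488/21) = -21/683488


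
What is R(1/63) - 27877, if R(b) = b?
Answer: -1756250/63 ≈ -27877.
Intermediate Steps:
R(1/63) - 27877 = 1/63 - 27877 = -1756250/63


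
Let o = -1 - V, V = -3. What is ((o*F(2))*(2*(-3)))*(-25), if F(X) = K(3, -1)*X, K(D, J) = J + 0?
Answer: -600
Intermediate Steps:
K(D, J) = J
F(X) = -X
o = 2 (o = -1 - 1*(-3) = -1 + 3 = 2)
((o*F(2))*(2*(-3)))*(-25) = ((2*(-1*2))*(2*(-3)))*(-25) = ((2*(-2))*(-6))*(-25) = -4*(-6)*(-25) = 24*(-25) = -600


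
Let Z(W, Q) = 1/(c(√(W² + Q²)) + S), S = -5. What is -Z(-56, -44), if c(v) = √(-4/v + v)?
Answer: -39625/1407164 - 6335*√317/1407164 - 1267*317^(¼)*√1267/1407164 - 25*317^(¾)*√1267/1407164 ≈ -0.29106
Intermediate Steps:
c(v) = √(v - 4/v)
Z(W, Q) = 1/(-5 + √(√(Q² + W²) - 4/√(Q² + W²))) (Z(W, Q) = 1/(√(√(W² + Q²) - 4/√(W² + Q²)) - 5) = 1/(√(√(Q² + W²) - 4/√(Q² + W²)) - 5) = 1/(-5 + √(√(Q² + W²) - 4/√(Q² + W²))))
-Z(-56, -44) = -1/(-5 + √((-4 + (-44)² + (-56)²)/√((-44)² + (-56)²))) = -1/(-5 + √((-4 + 1936 + 3136)/√(1936 + 3136))) = -1/(-5 + √(5068/√5072)) = -1/(-5 + √((√317/1268)*5068)) = -1/(-5 + √(1267*√317/317)) = -1/(-5 + 317^(¾)*(317*√1267)/100489)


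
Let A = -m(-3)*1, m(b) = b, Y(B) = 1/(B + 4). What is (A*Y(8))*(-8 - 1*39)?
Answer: -47/4 ≈ -11.750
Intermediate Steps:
Y(B) = 1/(4 + B)
A = 3 (A = -1*(-3)*1 = 3*1 = 3)
(A*Y(8))*(-8 - 1*39) = (3/(4 + 8))*(-8 - 1*39) = (3/12)*(-8 - 39) = (3*(1/12))*(-47) = (¼)*(-47) = -47/4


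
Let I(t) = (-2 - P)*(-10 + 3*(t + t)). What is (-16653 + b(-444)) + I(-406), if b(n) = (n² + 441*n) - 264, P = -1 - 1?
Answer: -15585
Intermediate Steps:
P = -2
I(t) = 0 (I(t) = (-2 - 1*(-2))*(-10 + 3*(t + t)) = (-2 + 2)*(-10 + 3*(2*t)) = 0*(-10 + 6*t) = 0)
b(n) = -264 + n² + 441*n
(-16653 + b(-444)) + I(-406) = (-16653 + (-264 + (-444)² + 441*(-444))) + 0 = (-16653 + (-264 + 197136 - 195804)) + 0 = (-16653 + 1068) + 0 = -15585 + 0 = -15585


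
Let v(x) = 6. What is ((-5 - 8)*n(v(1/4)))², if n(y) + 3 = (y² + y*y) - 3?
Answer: 736164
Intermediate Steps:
n(y) = -6 + 2*y² (n(y) = -3 + ((y² + y*y) - 3) = -3 + ((y² + y²) - 3) = -3 + (2*y² - 3) = -3 + (-3 + 2*y²) = -6 + 2*y²)
((-5 - 8)*n(v(1/4)))² = ((-5 - 8)*(-6 + 2*6²))² = (-13*(-6 + 2*36))² = (-13*(-6 + 72))² = (-13*66)² = (-858)² = 736164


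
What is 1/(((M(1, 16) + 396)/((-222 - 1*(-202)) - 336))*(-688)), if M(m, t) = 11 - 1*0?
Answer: 89/70004 ≈ 0.0012714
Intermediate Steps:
M(m, t) = 11 (M(m, t) = 11 + 0 = 11)
1/(((M(1, 16) + 396)/((-222 - 1*(-202)) - 336))*(-688)) = 1/(((11 + 396)/((-222 - 1*(-202)) - 336))*(-688)) = -1/688/(407/((-222 + 202) - 336)) = -1/688/(407/(-20 - 336)) = -1/688/(407/(-356)) = -1/688/(407*(-1/356)) = -1/688/(-407/356) = -356/407*(-1/688) = 89/70004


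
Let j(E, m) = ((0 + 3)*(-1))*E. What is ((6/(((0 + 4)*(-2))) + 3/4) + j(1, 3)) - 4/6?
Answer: -11/3 ≈ -3.6667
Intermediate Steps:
j(E, m) = -3*E (j(E, m) = (3*(-1))*E = -3*E)
((6/(((0 + 4)*(-2))) + 3/4) + j(1, 3)) - 4/6 = ((6/(((0 + 4)*(-2))) + 3/4) - 3*1) - 4/6 = ((6/((4*(-2))) + 3*(¼)) - 3) - 4*⅙ = ((6/(-8) + ¾) - 3) - ⅔ = ((6*(-⅛) + ¾) - 3) - ⅔ = ((-¾ + ¾) - 3) - ⅔ = (0 - 3) - ⅔ = -3 - ⅔ = -11/3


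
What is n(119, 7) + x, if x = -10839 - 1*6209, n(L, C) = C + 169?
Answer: -16872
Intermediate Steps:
n(L, C) = 169 + C
x = -17048 (x = -10839 - 6209 = -17048)
n(119, 7) + x = (169 + 7) - 17048 = 176 - 17048 = -16872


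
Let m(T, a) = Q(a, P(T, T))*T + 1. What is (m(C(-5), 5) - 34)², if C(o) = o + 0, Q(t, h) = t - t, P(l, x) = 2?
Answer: 1089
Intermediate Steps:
Q(t, h) = 0
C(o) = o
m(T, a) = 1 (m(T, a) = 0*T + 1 = 0 + 1 = 1)
(m(C(-5), 5) - 34)² = (1 - 34)² = (-33)² = 1089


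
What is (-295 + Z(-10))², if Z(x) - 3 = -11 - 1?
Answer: 92416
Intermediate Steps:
Z(x) = -9 (Z(x) = 3 + (-11 - 1) = 3 - 12 = -9)
(-295 + Z(-10))² = (-295 - 9)² = (-304)² = 92416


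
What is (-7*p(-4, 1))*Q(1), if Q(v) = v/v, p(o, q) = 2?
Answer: -14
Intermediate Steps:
Q(v) = 1
(-7*p(-4, 1))*Q(1) = -7*2*1 = -14*1 = -14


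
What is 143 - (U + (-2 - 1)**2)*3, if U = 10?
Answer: 86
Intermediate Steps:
143 - (U + (-2 - 1)**2)*3 = 143 - (10 + (-2 - 1)**2)*3 = 143 - (10 + (-3)**2)*3 = 143 - (10 + 9)*3 = 143 - 19*3 = 143 - 1*57 = 143 - 57 = 86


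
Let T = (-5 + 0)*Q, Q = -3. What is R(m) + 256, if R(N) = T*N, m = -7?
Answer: 151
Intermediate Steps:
T = 15 (T = (-5 + 0)*(-3) = -5*(-3) = 15)
R(N) = 15*N
R(m) + 256 = 15*(-7) + 256 = -105 + 256 = 151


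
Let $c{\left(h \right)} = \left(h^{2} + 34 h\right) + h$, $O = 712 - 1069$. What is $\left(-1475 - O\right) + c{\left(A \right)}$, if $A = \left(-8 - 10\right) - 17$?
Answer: $-1118$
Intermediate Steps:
$O = -357$ ($O = 712 - 1069 = -357$)
$A = -35$ ($A = -18 - 17 = -35$)
$c{\left(h \right)} = h^{2} + 35 h$
$\left(-1475 - O\right) + c{\left(A \right)} = \left(-1475 - -357\right) - 35 \left(35 - 35\right) = \left(-1475 + 357\right) - 0 = -1118 + 0 = -1118$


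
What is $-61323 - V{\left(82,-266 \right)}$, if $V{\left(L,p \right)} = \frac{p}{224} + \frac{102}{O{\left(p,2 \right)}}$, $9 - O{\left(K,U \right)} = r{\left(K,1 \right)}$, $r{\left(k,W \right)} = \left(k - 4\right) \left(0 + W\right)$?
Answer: $- \frac{91247401}{1488} \approx -61322.0$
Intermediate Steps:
$r{\left(k,W \right)} = W \left(-4 + k\right)$ ($r{\left(k,W \right)} = \left(-4 + k\right) W = W \left(-4 + k\right)$)
$O{\left(K,U \right)} = 13 - K$ ($O{\left(K,U \right)} = 9 - 1 \left(-4 + K\right) = 9 - \left(-4 + K\right) = 13 - K$)
$V{\left(L,p \right)} = \frac{102}{13 - p} + \frac{p}{224}$ ($V{\left(L,p \right)} = \frac{p}{224} + \frac{102}{13 - p} = \frac{102}{13 - p} + \frac{p}{224}$)
$-61323 - V{\left(82,-266 \right)} = -61323 - \frac{-22848 - 266 \left(-13 - 266\right)}{224 \left(-13 - 266\right)} = -61323 - \frac{-22848 - -74214}{224 \left(-279\right)} = -61323 - \frac{1}{224} \left(- \frac{1}{279}\right) \left(-22848 + 74214\right) = -61323 - \frac{1}{224} \left(- \frac{1}{279}\right) 51366 = -61323 - - \frac{1223}{1488} = -61323 + \frac{1223}{1488} = - \frac{91247401}{1488}$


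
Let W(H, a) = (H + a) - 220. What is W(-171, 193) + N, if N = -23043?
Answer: -23241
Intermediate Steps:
W(H, a) = -220 + H + a
W(-171, 193) + N = (-220 - 171 + 193) - 23043 = -198 - 23043 = -23241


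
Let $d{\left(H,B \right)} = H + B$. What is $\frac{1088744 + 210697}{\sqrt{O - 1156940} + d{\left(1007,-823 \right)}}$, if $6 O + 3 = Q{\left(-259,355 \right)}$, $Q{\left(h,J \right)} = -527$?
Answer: $\frac{717291432}{3572653} - \frac{1299441 i \sqrt{10413255}}{3572653} \approx 200.77 - 1173.7 i$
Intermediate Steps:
$d{\left(H,B \right)} = B + H$
$O = - \frac{265}{3}$ ($O = - \frac{1}{2} + \frac{1}{6} \left(-527\right) = - \frac{1}{2} - \frac{527}{6} = - \frac{265}{3} \approx -88.333$)
$\frac{1088744 + 210697}{\sqrt{O - 1156940} + d{\left(1007,-823 \right)}} = \frac{1088744 + 210697}{\sqrt{- \frac{265}{3} - 1156940} + \left(-823 + 1007\right)} = \frac{1299441}{\sqrt{- \frac{3471085}{3}} + 184} = \frac{1299441}{\frac{i \sqrt{10413255}}{3} + 184} = \frac{1299441}{184 + \frac{i \sqrt{10413255}}{3}}$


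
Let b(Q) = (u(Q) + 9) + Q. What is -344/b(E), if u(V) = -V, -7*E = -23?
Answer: -344/9 ≈ -38.222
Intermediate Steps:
E = 23/7 (E = -⅐*(-23) = 23/7 ≈ 3.2857)
b(Q) = 9 (b(Q) = (-Q + 9) + Q = (9 - Q) + Q = 9)
-344/b(E) = -344/9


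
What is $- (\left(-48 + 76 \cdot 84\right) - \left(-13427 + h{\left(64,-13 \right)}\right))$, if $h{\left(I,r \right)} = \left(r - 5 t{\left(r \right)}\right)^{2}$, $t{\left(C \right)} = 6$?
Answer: $-17914$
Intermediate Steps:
$h{\left(I,r \right)} = \left(-30 + r\right)^{2}$ ($h{\left(I,r \right)} = \left(r - 30\right)^{2} = \left(-30 + r\right)^{2}$)
$- (\left(-48 + 76 \cdot 84\right) - \left(-13427 + h{\left(64,-13 \right)}\right)) = - (\left(-48 + 76 \cdot 84\right) - \left(-13427 + \left(-30 - 13\right)^{2}\right)) = - (\left(-48 + 6384\right) - \left(-13427 + \left(-43\right)^{2}\right)) = - (6336 - \left(-13427 + 1849\right)) = - (6336 - -11578) = - (6336 + 11578) = \left(-1\right) 17914 = -17914$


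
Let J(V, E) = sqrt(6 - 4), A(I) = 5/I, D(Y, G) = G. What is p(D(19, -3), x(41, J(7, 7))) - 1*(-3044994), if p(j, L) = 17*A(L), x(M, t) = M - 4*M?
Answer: 374534177/123 ≈ 3.0450e+6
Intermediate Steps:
J(V, E) = sqrt(2)
x(M, t) = -3*M
p(j, L) = 85/L (p(j, L) = 17*(5/L) = 85/L)
p(D(19, -3), x(41, J(7, 7))) - 1*(-3044994) = 85/((-3*41)) - 1*(-3044994) = 85/(-123) + 3044994 = 85*(-1/123) + 3044994 = -85/123 + 3044994 = 374534177/123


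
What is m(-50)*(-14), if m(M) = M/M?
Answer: -14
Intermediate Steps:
m(M) = 1
m(-50)*(-14) = 1*(-14) = -14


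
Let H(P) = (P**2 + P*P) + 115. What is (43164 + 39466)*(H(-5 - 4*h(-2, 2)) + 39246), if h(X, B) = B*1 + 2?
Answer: 3325279090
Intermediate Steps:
h(X, B) = 2 + B (h(X, B) = B + 2 = 2 + B)
H(P) = 115 + 2*P**2 (H(P) = (P**2 + P**2) + 115 = 2*P**2 + 115 = 115 + 2*P**2)
(43164 + 39466)*(H(-5 - 4*h(-2, 2)) + 39246) = (43164 + 39466)*((115 + 2*(-5 - 4*(2 + 2))**2) + 39246) = 82630*((115 + 2*(-5 - 4*4)**2) + 39246) = 82630*((115 + 2*(-5 - 16)**2) + 39246) = 82630*((115 + 2*(-21)**2) + 39246) = 82630*((115 + 2*441) + 39246) = 82630*((115 + 882) + 39246) = 82630*(997 + 39246) = 82630*40243 = 3325279090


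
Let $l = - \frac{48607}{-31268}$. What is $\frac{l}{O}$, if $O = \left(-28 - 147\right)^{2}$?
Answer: $\frac{48607}{957582500} \approx 5.076 \cdot 10^{-5}$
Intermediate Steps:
$O = 30625$ ($O = \left(-175\right)^{2} = 30625$)
$l = \frac{48607}{31268}$ ($l = \left(-48607\right) \left(- \frac{1}{31268}\right) = \frac{48607}{31268} \approx 1.5545$)
$\frac{l}{O} = \frac{48607}{31268 \cdot 30625} = \frac{48607}{31268} \cdot \frac{1}{30625} = \frac{48607}{957582500}$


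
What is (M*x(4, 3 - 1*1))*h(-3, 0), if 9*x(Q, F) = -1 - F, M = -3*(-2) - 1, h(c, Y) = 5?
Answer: -25/3 ≈ -8.3333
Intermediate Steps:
M = 5 (M = 6 - 1 = 5)
x(Q, F) = -⅑ - F/9 (x(Q, F) = (-1 - F)/9 = -⅑ - F/9)
(M*x(4, 3 - 1*1))*h(-3, 0) = (5*(-⅑ - (3 - 1*1)/9))*5 = (5*(-⅑ - (3 - 1)/9))*5 = (5*(-⅑ - ⅑*2))*5 = (5*(-⅑ - 2/9))*5 = (5*(-⅓))*5 = -5/3*5 = -25/3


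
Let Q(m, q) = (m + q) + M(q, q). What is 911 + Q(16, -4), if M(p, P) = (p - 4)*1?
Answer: 915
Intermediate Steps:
M(p, P) = -4 + p (M(p, P) = (-4 + p)*1 = -4 + p)
Q(m, q) = -4 + m + 2*q (Q(m, q) = (m + q) + (-4 + q) = -4 + m + 2*q)
911 + Q(16, -4) = 911 + (-4 + 16 + 2*(-4)) = 911 + (-4 + 16 - 8) = 911 + 4 = 915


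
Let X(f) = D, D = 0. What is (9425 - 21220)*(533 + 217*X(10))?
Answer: -6286735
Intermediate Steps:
X(f) = 0
(9425 - 21220)*(533 + 217*X(10)) = (9425 - 21220)*(533 + 217*0) = -11795*(533 + 0) = -11795*533 = -6286735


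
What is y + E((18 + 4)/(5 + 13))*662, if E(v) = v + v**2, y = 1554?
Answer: 271514/81 ≈ 3352.0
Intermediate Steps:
y + E((18 + 4)/(5 + 13))*662 = 1554 + (((18 + 4)/(5 + 13))*(1 + (18 + 4)/(5 + 13)))*662 = 1554 + ((22/18)*(1 + 22/18))*662 = 1554 + ((22*(1/18))*(1 + 22*(1/18)))*662 = 1554 + (11*(1 + 11/9)/9)*662 = 1554 + ((11/9)*(20/9))*662 = 1554 + (220/81)*662 = 1554 + 145640/81 = 271514/81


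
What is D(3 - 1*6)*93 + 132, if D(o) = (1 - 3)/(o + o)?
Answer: 163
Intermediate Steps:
D(o) = -1/o (D(o) = -2*1/(2*o) = -1/o)
D(3 - 1*6)*93 + 132 = -1/(3 - 1*6)*93 + 132 = -1/(3 - 6)*93 + 132 = -1/(-3)*93 + 132 = -1*(-1/3)*93 + 132 = (1/3)*93 + 132 = 31 + 132 = 163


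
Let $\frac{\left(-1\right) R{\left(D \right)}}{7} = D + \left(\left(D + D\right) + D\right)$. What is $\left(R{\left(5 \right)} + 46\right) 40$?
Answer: $-3760$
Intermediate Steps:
$R{\left(D \right)} = - 28 D$ ($R{\left(D \right)} = - 7 \left(D + \left(\left(D + D\right) + D\right)\right) = - 7 \left(D + \left(2 D + D\right)\right) = - 7 \left(D + 3 D\right) = - 7 \cdot 4 D = - 28 D$)
$\left(R{\left(5 \right)} + 46\right) 40 = \left(\left(-28\right) 5 + 46\right) 40 = \left(-140 + 46\right) 40 = \left(-94\right) 40 = -3760$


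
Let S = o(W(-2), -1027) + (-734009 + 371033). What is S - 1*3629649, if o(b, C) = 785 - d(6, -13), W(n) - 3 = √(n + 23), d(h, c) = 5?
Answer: -3991845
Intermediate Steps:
W(n) = 3 + √(23 + n) (W(n) = 3 + √(n + 23) = 3 + √(23 + n))
o(b, C) = 780 (o(b, C) = 785 - 1*5 = 785 - 5 = 780)
S = -362196 (S = 780 + (-734009 + 371033) = 780 - 362976 = -362196)
S - 1*3629649 = -362196 - 1*3629649 = -362196 - 3629649 = -3991845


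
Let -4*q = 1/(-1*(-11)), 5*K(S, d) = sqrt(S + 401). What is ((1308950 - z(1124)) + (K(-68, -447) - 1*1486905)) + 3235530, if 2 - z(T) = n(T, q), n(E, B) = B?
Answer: 134533211/44 + 3*sqrt(37)/5 ≈ 3.0576e+6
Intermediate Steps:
K(S, d) = sqrt(401 + S)/5 (K(S, d) = sqrt(S + 401)/5 = sqrt(401 + S)/5)
q = -1/44 (q = -1/(4*((-1*(-11)))) = -1/4/11 = -1/4*1/11 = -1/44 ≈ -0.022727)
z(T) = 89/44 (z(T) = 2 - 1*(-1/44) = 2 + 1/44 = 89/44)
((1308950 - z(1124)) + (K(-68, -447) - 1*1486905)) + 3235530 = ((1308950 - 1*89/44) + (sqrt(401 - 68)/5 - 1*1486905)) + 3235530 = ((1308950 - 89/44) + (sqrt(333)/5 - 1486905)) + 3235530 = (57593711/44 + ((3*sqrt(37))/5 - 1486905)) + 3235530 = (57593711/44 + (3*sqrt(37)/5 - 1486905)) + 3235530 = (57593711/44 + (-1486905 + 3*sqrt(37)/5)) + 3235530 = (-7830109/44 + 3*sqrt(37)/5) + 3235530 = 134533211/44 + 3*sqrt(37)/5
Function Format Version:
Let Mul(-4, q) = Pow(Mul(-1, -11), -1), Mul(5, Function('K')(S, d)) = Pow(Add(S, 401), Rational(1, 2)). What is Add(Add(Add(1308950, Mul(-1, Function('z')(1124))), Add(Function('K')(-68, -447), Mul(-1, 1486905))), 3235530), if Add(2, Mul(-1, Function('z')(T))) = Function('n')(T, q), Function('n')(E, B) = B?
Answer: Add(Rational(134533211, 44), Mul(Rational(3, 5), Pow(37, Rational(1, 2)))) ≈ 3.0576e+6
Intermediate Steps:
Function('K')(S, d) = Mul(Rational(1, 5), Pow(Add(401, S), Rational(1, 2))) (Function('K')(S, d) = Mul(Rational(1, 5), Pow(Add(S, 401), Rational(1, 2))) = Mul(Rational(1, 5), Pow(Add(401, S), Rational(1, 2))))
q = Rational(-1, 44) (q = Mul(Rational(-1, 4), Pow(Mul(-1, -11), -1)) = Mul(Rational(-1, 4), Pow(11, -1)) = Mul(Rational(-1, 4), Rational(1, 11)) = Rational(-1, 44) ≈ -0.022727)
Function('z')(T) = Rational(89, 44) (Function('z')(T) = Add(2, Mul(-1, Rational(-1, 44))) = Add(2, Rational(1, 44)) = Rational(89, 44))
Add(Add(Add(1308950, Mul(-1, Function('z')(1124))), Add(Function('K')(-68, -447), Mul(-1, 1486905))), 3235530) = Add(Add(Add(1308950, Mul(-1, Rational(89, 44))), Add(Mul(Rational(1, 5), Pow(Add(401, -68), Rational(1, 2))), Mul(-1, 1486905))), 3235530) = Add(Add(Add(1308950, Rational(-89, 44)), Add(Mul(Rational(1, 5), Pow(333, Rational(1, 2))), -1486905)), 3235530) = Add(Add(Rational(57593711, 44), Add(Mul(Rational(1, 5), Mul(3, Pow(37, Rational(1, 2)))), -1486905)), 3235530) = Add(Add(Rational(57593711, 44), Add(Mul(Rational(3, 5), Pow(37, Rational(1, 2))), -1486905)), 3235530) = Add(Add(Rational(57593711, 44), Add(-1486905, Mul(Rational(3, 5), Pow(37, Rational(1, 2))))), 3235530) = Add(Add(Rational(-7830109, 44), Mul(Rational(3, 5), Pow(37, Rational(1, 2)))), 3235530) = Add(Rational(134533211, 44), Mul(Rational(3, 5), Pow(37, Rational(1, 2))))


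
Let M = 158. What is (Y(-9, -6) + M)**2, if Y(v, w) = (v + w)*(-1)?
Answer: 29929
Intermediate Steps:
Y(v, w) = -v - w
(Y(-9, -6) + M)**2 = ((-1*(-9) - 1*(-6)) + 158)**2 = ((9 + 6) + 158)**2 = (15 + 158)**2 = 173**2 = 29929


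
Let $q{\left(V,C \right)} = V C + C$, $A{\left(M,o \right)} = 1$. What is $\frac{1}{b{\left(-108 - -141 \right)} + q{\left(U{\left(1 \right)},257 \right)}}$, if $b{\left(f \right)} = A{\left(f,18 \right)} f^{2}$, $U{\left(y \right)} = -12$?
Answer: $- \frac{1}{1738} \approx -0.00057537$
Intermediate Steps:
$q{\left(V,C \right)} = C + C V$ ($q{\left(V,C \right)} = C V + C = C + C V$)
$b{\left(f \right)} = f^{2}$ ($b{\left(f \right)} = 1 f^{2} = f^{2}$)
$\frac{1}{b{\left(-108 - -141 \right)} + q{\left(U{\left(1 \right)},257 \right)}} = \frac{1}{\left(-108 - -141\right)^{2} + 257 \left(1 - 12\right)} = \frac{1}{\left(-108 + 141\right)^{2} + 257 \left(-11\right)} = \frac{1}{33^{2} - 2827} = \frac{1}{1089 - 2827} = \frac{1}{-1738} = - \frac{1}{1738}$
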